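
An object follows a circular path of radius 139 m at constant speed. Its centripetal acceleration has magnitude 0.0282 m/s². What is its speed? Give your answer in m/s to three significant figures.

a_c = v²/r ⇒ v = √(a_c · r) = √(0.0282 × 139) = √3.920 = 1.980 m/s.

1.98 m/s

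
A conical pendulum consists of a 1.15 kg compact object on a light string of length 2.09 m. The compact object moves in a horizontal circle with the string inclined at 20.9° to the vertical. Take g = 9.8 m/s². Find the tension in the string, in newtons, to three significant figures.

12.1 N

Vertically the bob has no acceleration, so T cosθ = mg.
T = mg/cosθ = 1.15 × 9.8 / cos 20.9° = 11.27/0.9342 = 12.06 N.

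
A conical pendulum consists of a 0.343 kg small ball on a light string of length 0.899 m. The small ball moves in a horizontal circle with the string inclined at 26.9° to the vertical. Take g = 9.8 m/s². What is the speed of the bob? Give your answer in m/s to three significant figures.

The radius of the circle is r = L sinθ = 0.899 × sin 26.9° = 0.4067 m.
Horizontally T sinθ = mv²/r and vertically T cosθ = mg, so tanθ = v²/(rg).
v = √(r g tanθ) = √(0.4067 × 9.8 × 0.5073) = √2.022 = 1.422 m/s.

1.42 m/s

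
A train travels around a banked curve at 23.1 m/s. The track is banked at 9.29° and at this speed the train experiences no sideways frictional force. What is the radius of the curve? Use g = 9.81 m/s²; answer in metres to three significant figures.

333 m

Frictionless banking: tanθ = v²/(rg), so r = v²/(g tanθ).
r = (23.1)²/(9.81 × tan 9.29°) = 533.6/(9.81 × 0.1636) = 533.6/1.605 = 332.5 m.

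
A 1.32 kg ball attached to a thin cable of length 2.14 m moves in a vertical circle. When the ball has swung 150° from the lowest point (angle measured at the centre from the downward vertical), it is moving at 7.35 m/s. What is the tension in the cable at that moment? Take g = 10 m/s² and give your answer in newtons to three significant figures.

21.9 N

Take the radial direction toward the centre of the circle as positive. The component of the weight along the string toward the centre is −mg cos φ (φ measured from the bottom), so Newton's second law along the string gives T − mg cos φ = m v²/r.
cos 150° = -0.8660, so T = m(v²/r + g cos φ) = 1.32 × ((7.35)²/2.14 + 10.0 × -0.8660) = 1.32 × (25.24 + (-8.660)) = 1.32 × 16.58 = 21.89 N.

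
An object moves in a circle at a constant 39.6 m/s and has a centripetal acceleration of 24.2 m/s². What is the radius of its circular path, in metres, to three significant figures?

64.8 m

a_c = v²/r ⇒ r = v²/a_c = (39.6)²/24.2 = 1568/24.2 = 64.80 m.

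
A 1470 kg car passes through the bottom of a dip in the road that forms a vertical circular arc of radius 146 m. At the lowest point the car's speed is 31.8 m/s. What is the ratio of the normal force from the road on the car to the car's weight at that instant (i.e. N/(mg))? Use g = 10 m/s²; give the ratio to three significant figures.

At the bottom, N − mg = mv²/r, so N = m(v²/r + g) and N/(mg) = v²/(rg) + 1 = (31.8)²/(146 × 10.0) + 1 = 0.6926 + 1 = 1.693.

1.69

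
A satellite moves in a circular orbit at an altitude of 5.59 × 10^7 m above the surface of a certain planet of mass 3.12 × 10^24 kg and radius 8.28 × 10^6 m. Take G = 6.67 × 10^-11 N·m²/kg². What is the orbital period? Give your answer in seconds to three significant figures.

r = R + h = 8.28 × 10^6 + 5.59 × 10^7 = 6.418 × 10^7 m. Gravity provides the centripetal force: G M m / r² = m v² / r ⇒ v = √(GM/r) = 1801 m/s.
T = 2πr/v = 2π × 6.418 × 10^7 / 1801 = 223900 s.

224000 s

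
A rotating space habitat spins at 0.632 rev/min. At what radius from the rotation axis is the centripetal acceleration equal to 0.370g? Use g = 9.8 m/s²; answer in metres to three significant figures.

ω = 0.632 rev/min × 2π/60 = 0.06618 rad/s.
a_c = ω²r = 0.370g ⇒ r = 0.370 × 9.8 / (0.06618)² = 3.626/0.004380 = 827.8 m.

828 m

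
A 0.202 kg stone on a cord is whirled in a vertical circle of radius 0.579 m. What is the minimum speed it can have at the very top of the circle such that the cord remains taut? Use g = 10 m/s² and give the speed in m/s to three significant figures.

At the highest point the centre is directly below, so both the weight and T act inward: T + mg = mv²/r.
At minimum speed T → 0, so mg = mv_min²/r ⇒ v_min = √(g r) = √(10.0 × 0.579) = 2.406 m/s.

2.41 m/s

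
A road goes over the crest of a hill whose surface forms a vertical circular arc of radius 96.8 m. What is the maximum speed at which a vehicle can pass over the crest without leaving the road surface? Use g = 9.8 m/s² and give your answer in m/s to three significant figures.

30.8 m/s

At the crest the centre of the circle is below the vehicle, so the net downward (centripetal) force is mg − N = mv²/r.
The vehicle leaves the road when N → 0, giving v_max = √(g r) = √(9.8 × 96.8) = 30.80 m/s.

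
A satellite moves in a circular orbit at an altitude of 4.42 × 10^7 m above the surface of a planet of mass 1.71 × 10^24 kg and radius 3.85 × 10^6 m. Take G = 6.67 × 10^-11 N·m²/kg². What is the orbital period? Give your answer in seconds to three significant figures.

196000 s

r = R + h = 3.85 × 10^6 + 4.42 × 10^7 = 4.805 × 10^7 m. Gravity provides the centripetal force: G M m / r² = m v² / r ⇒ v = √(GM/r) = 1541 m/s.
T = 2πr/v = 2π × 4.805 × 10^7 / 1541 = 196000 s.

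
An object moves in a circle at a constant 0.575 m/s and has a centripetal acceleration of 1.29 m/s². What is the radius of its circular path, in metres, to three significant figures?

a_c = v²/r ⇒ r = v²/a_c = (0.575)²/1.29 = 0.3306/1.29 = 0.2563 m.

0.256 m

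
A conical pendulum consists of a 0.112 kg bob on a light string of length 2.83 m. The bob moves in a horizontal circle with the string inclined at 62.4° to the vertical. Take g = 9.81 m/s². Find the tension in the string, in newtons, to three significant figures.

2.37 N

Vertically the bob has no acceleration, so T cosθ = mg.
T = mg/cosθ = 0.112 × 9.81 / cos 62.4° = 1.099/0.4633 = 2.372 N.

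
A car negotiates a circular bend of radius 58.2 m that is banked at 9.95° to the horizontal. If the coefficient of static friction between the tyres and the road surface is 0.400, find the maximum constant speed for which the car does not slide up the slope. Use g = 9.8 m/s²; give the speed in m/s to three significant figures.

18.8 m/s

At the maximum speed, friction acts down the slope at its limiting value f = μN. Radially (horizontal, toward centre): N sinθ + μN cosθ = mv²/r. Vertically: N cosθ − μN sinθ = mg.
Dividing: v² = r g (sinθ + μcosθ)/(cosθ − μsinθ).
sinθ + μcosθ = 0.1728 + 0.400×0.9850 = 0.5668; cosθ − μsinθ = 0.9850 − 0.400×0.1728 = 0.9158.
v² = 58.2 × 9.8 × 0.5668/0.9158 = 353.0 m²/s², so v = 18.79 m/s.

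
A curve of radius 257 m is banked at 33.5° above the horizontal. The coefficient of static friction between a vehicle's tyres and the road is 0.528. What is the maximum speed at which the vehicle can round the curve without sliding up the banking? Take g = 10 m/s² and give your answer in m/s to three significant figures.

68.6 m/s

At the maximum speed, friction acts down the slope at its limiting value f = μN. Radially (horizontal, toward centre): N sinθ + μN cosθ = mv²/r. Vertically: N cosθ − μN sinθ = mg.
Dividing: v² = r g (sinθ + μcosθ)/(cosθ − μsinθ).
sinθ + μcosθ = 0.5519 + 0.528×0.8339 = 0.9922; cosθ − μsinθ = 0.8339 − 0.528×0.5519 = 0.5425.
v² = 257 × 10.0 × 0.9922/0.5425 = 4701 m²/s², so v = 68.56 m/s.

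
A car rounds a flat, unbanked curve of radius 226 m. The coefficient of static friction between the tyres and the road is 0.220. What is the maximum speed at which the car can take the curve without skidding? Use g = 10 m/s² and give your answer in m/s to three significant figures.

22.3 m/s

The only inward force on a level bend is static friction, so at the limit f_s = μ_s N = μ_s m g = m v²/r.
Mass cancels: v_max = √(μ_s g r) = √(0.220 × 10.0 × 226) = √497.2 = 22.30 m/s.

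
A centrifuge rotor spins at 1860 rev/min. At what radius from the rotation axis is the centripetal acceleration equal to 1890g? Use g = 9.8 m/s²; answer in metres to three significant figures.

0.488 m

ω = 1860 rev/min × 2π/60 = 194.8 rad/s.
a_c = ω²r = 1890g ⇒ r = 1890 × 9.8 / (194.8)² = 18520/37940 = 0.4882 m.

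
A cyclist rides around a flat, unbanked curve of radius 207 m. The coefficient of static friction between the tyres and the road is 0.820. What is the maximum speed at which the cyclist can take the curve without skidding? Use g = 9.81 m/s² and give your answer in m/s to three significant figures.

The only inward force on a level bend is static friction, so at the limit f_s = μ_s N = μ_s m g = m v²/r.
Mass cancels: v_max = √(μ_s g r) = √(0.820 × 9.81 × 207) = √1665 = 40.81 m/s.

40.8 m/s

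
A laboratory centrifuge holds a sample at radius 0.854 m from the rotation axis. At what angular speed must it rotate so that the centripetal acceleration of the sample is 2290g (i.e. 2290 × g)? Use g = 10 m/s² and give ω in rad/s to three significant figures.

164 rad/s

Centripetal acceleration a_c = ω²r. Setting ω²r = 2290g:
ω = √(2290g / r) = √(2290 × 10.0 / 0.854) = √26810 = 163.8 rad/s.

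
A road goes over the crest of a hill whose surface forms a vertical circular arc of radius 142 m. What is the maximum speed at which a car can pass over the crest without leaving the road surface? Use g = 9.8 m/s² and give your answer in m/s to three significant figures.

37.3 m/s

At the crest the centre of the circle is below the car, so the net downward (centripetal) force is mg − N = mv²/r.
The car leaves the road when N → 0, giving v_max = √(g r) = √(9.8 × 142) = 37.30 m/s.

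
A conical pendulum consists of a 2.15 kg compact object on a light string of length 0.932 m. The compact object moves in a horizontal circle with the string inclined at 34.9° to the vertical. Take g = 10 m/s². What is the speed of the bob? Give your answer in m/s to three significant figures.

The radius of the circle is r = L sinθ = 0.932 × sin 34.9° = 0.5332 m.
Horizontally T sinθ = mv²/r and vertically T cosθ = mg, so tanθ = v²/(rg).
v = √(r g tanθ) = √(0.5332 × 10.0 × 0.6976) = √3.720 = 1.929 m/s.

1.93 m/s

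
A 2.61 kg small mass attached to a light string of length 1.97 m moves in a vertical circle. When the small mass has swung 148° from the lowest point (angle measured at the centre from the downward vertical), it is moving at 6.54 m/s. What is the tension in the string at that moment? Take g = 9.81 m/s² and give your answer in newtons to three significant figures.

Take the radial direction toward the centre of the circle as positive. The component of the weight along the string toward the centre is −mg cos φ (φ measured from the bottom), so Newton's second law along the string gives T − mg cos φ = m v²/r.
cos 148° = -0.8480, so T = m(v²/r + g cos φ) = 2.61 × ((6.54)²/1.97 + 9.81 × -0.8480) = 2.61 × (21.71 + (-8.319)) = 2.61 × 13.39 = 34.95 N.

35.0 N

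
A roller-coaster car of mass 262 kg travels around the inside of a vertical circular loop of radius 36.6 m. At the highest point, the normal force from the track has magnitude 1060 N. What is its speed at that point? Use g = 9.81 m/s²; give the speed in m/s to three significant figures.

22.5 m/s

At the top, N + mg = mv²/r, so v = √(r(N/m + g)) = √(36.6 × (1060/262 + 9.81)) = √(36.6 × 13.86) = √507.1 = 22.52 m/s.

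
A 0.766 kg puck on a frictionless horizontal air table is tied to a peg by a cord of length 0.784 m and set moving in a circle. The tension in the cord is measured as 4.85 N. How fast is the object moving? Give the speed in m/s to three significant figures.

2.23 m/s

T = m v²/r ⇒ v = √(T r / m) = √(4.85 × 0.784 / 0.766) = √4.964 = 2.228 m/s.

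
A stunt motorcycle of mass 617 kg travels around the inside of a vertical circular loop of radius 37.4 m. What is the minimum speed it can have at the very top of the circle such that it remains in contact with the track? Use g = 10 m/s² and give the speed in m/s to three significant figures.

19.3 m/s

At the top, both weight mg and N point toward the centre: N + mg = mv²/r.
At minimum speed N → 0, so mg = mv_min²/r ⇒ v_min = √(g r) = √(10.0 × 37.4) = 19.34 m/s.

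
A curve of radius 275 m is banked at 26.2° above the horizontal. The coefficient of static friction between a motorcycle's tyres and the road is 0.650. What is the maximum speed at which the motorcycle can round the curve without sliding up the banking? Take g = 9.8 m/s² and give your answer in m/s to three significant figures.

67.3 m/s

At the maximum speed, friction acts down the slope at its limiting value f = μN. Radially (horizontal, toward centre): N sinθ + μN cosθ = mv²/r. Vertically: N cosθ − μN sinθ = mg.
Dividing: v² = r g (sinθ + μcosθ)/(cosθ − μsinθ).
sinθ + μcosθ = 0.4415 + 0.650×0.8973 = 1.025; cosθ − μsinθ = 0.8973 − 0.650×0.4415 = 0.6103.
v² = 275 × 9.8 × 1.025/0.6103 = 4525 m²/s², so v = 67.27 m/s.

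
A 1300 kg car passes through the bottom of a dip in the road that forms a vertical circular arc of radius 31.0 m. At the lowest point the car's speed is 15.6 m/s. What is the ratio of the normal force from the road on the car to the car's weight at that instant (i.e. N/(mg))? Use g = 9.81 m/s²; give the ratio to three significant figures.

At the bottom, N − mg = mv²/r, so N = m(v²/r + g) and N/(mg) = v²/(rg) + 1 = (15.6)²/(31.0 × 9.81) + 1 = 0.8002 + 1 = 1.800.

1.80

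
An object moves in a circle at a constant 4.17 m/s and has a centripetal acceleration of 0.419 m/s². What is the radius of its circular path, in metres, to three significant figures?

41.5 m

a_c = v²/r ⇒ r = v²/a_c = (4.17)²/0.419 = 17.39/0.419 = 41.50 m.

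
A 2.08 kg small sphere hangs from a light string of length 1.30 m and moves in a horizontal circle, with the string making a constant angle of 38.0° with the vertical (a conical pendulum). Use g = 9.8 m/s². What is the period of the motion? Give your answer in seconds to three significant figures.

2.03 s

r = L sinθ = 0.8004 m. From T sinθ = mω²r and T cosθ = mg: tanθ = ω²r/g, so ω² = g tanθ / r = g/(L cosθ).
ω = √(g/(L cosθ)) = √(9.8/(1.30 × 0.7880)) = √9.566 = 3.093 rad/s.
Period = 2π/ω = 2.031 s.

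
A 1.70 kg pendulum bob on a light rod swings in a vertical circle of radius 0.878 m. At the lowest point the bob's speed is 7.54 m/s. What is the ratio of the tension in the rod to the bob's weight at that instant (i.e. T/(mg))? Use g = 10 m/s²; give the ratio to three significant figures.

7.48

At the bottom, T − mg = mv²/r, so T = m(v²/r + g) and T/(mg) = v²/(rg) + 1 = (7.54)²/(0.878 × 10.0) + 1 = 6.475 + 1 = 7.475.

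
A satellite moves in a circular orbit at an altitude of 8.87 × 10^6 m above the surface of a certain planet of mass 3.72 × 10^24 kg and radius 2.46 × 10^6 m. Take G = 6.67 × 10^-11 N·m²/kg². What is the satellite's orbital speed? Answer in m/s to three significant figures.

4680 m/s

Orbital radius r = R + h = 2.46 × 10^6 + 8.87 × 10^6 = 1.133 × 10^7 m.
Gravity supplies the centripetal force: G M m / r² = m v² / r, so v = √(GM/r).
v = √(6.67 × 10^-11 × 3.72 × 10^24 / 1.133 × 10^7) = √(2.190 × 10^7) = 4680 m/s.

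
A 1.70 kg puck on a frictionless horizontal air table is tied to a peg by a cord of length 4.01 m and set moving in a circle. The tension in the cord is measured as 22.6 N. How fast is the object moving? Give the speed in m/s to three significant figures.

7.30 m/s

T = m v²/r ⇒ v = √(T r / m) = √(22.6 × 4.01 / 1.70) = √53.31 = 7.301 m/s.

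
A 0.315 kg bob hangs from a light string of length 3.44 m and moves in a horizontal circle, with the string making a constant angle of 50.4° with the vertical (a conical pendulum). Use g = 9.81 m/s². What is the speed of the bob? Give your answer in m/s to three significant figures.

The radius of the circle is r = L sinθ = 3.44 × sin 50.4° = 2.651 m.
Horizontally T sinθ = mv²/r and vertically T cosθ = mg, so tanθ = v²/(rg).
v = √(r g tanθ) = √(2.651 × 9.81 × 1.209) = √31.43 = 5.606 m/s.

5.61 m/s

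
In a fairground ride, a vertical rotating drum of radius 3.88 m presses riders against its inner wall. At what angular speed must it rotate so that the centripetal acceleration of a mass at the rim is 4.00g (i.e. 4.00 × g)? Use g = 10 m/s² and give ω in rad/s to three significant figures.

Centripetal acceleration a_c = ω²r. Setting ω²r = 4.00g:
ω = √(4.00g / r) = √(4.00 × 10.0 / 3.88) = √10.31 = 3.211 rad/s.

3.21 rad/s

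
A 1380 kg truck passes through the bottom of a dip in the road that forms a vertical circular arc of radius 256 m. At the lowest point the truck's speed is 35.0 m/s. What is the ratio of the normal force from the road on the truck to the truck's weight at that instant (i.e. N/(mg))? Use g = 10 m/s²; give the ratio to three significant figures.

1.48

At the bottom, N − mg = mv²/r, so N = m(v²/r + g) and N/(mg) = v²/(rg) + 1 = (35.0)²/(256 × 10.0) + 1 = 0.4785 + 1 = 1.479.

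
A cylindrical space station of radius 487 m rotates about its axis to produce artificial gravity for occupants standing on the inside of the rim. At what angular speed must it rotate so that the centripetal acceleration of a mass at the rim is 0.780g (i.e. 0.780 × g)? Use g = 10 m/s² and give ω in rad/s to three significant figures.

0.127 rad/s

Centripetal acceleration a_c = ω²r. Setting ω²r = 0.780g:
ω = √(0.780g / r) = √(0.780 × 10.0 / 487) = √0.01602 = 0.1266 rad/s.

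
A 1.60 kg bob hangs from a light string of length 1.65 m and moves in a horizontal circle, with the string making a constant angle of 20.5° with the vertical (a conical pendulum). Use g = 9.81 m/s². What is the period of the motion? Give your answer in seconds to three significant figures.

2.49 s

r = L sinθ = 0.5778 m. From T sinθ = mω²r and T cosθ = mg: tanθ = ω²r/g, so ω² = g tanθ / r = g/(L cosθ).
ω = √(g/(L cosθ)) = √(9.81/(1.65 × 0.9367)) = √6.347 = 2.519 rad/s.
Period = 2π/ω = 2.494 s.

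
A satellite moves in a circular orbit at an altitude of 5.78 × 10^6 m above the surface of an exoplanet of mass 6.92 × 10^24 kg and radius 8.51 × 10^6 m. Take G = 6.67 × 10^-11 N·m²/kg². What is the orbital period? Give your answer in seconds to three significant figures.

r = R + h = 8.51 × 10^6 + 5.78 × 10^6 = 1.429 × 10^7 m. Gravity provides the centripetal force: G M m / r² = m v² / r ⇒ v = √(GM/r) = 5683 m/s.
T = 2πr/v = 2π × 1.429 × 10^7 / 5683 = 15800 s.

15800 s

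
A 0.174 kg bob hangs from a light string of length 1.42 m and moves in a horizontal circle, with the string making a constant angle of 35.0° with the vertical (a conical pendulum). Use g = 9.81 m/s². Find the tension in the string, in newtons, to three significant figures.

2.08 N

Vertically the bob has no acceleration, so T cosθ = mg.
T = mg/cosθ = 0.174 × 9.81 / cos 35.0° = 1.707/0.8192 = 2.084 N.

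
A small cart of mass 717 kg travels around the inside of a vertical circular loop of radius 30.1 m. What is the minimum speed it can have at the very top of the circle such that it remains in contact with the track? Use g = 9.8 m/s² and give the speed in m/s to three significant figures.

17.2 m/s

At the top, both weight mg and N point toward the centre: N + mg = mv²/r.
At minimum speed N → 0, so mg = mv_min²/r ⇒ v_min = √(g r) = √(9.8 × 30.1) = 17.17 m/s.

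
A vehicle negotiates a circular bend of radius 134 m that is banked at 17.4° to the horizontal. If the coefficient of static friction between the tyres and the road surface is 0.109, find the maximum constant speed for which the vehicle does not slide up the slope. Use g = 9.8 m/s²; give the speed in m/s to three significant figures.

24.0 m/s

At the maximum speed, friction acts down the slope at its limiting value f = μN. Radially (horizontal, toward centre): N sinθ + μN cosθ = mv²/r. Vertically: N cosθ − μN sinθ = mg.
Dividing: v² = r g (sinθ + μcosθ)/(cosθ − μsinθ).
sinθ + μcosθ = 0.2990 + 0.109×0.9542 = 0.4031; cosθ − μsinθ = 0.9542 − 0.109×0.2990 = 0.9216.
v² = 134 × 9.8 × 0.4031/0.9216 = 574.3 m²/s², so v = 23.96 m/s.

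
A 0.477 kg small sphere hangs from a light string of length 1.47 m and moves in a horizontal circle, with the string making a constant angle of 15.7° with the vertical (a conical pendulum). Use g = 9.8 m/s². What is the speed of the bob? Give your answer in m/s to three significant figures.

The radius of the circle is r = L sinθ = 1.47 × sin 15.7° = 0.3978 m.
Horizontally T sinθ = mv²/r and vertically T cosθ = mg, so tanθ = v²/(rg).
v = √(r g tanθ) = √(0.3978 × 9.8 × 0.2811) = √1.096 = 1.047 m/s.

1.05 m/s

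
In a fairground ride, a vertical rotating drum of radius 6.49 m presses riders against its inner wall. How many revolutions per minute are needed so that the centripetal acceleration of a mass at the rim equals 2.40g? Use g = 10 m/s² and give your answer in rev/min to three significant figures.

Require ω²r = 2.40g, so ω = √(2.40 × 10.0/6.49) = 1.923 rad/s.
In rev/min: ω × 60/(2π) = 1.923 × 60/(2π) = 18.36 rev/min.

18.4 rev/min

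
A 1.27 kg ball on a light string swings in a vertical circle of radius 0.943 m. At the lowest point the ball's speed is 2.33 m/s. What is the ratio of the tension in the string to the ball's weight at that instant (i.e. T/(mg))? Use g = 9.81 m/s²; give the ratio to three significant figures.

1.59

At the bottom, T − mg = mv²/r, so T = m(v²/r + g) and T/(mg) = v²/(rg) + 1 = (2.33)²/(0.943 × 9.81) + 1 = 0.5869 + 1 = 1.587.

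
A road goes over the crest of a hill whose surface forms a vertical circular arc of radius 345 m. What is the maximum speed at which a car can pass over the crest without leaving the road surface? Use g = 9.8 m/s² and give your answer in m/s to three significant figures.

58.1 m/s

At the crest the centre of the circle is below the car, so the net downward (centripetal) force is mg − N = mv²/r.
The car leaves the road when N → 0, giving v_max = √(g r) = √(9.8 × 345) = 58.15 m/s.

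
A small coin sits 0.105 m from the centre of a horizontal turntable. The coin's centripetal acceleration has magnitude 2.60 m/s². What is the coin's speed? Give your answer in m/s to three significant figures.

a_c = v²/r ⇒ v = √(a_c · r) = √(2.60 × 0.105) = √0.2730 = 0.5225 m/s.

0.522 m/s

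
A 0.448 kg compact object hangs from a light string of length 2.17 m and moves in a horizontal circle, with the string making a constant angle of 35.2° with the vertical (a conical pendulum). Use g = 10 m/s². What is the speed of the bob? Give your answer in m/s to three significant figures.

The radius of the circle is r = L sinθ = 2.17 × sin 35.2° = 1.251 m.
Horizontally T sinθ = mv²/r and vertically T cosθ = mg, so tanθ = v²/(rg).
v = √(r g tanθ) = √(1.251 × 10.0 × 0.7054) = √8.824 = 2.970 m/s.

2.97 m/s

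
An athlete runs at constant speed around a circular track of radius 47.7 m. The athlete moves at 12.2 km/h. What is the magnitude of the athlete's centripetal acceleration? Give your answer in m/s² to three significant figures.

v = 12.2 km/h = 12.2/3.6 = 3.389 m/s.
a_c = v²/r = (3.389)²/47.7 = 11.48/47.7 = 0.2408 m/s².

0.241 m/s²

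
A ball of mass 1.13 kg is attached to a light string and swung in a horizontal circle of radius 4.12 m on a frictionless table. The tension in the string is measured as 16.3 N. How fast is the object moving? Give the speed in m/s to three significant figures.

7.71 m/s

T = m v²/r ⇒ v = √(T r / m) = √(16.3 × 4.12 / 1.13) = √59.43 = 7.709 m/s.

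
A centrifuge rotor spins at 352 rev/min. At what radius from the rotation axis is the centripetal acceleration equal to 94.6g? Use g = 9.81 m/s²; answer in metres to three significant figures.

ω = 352 rev/min × 2π/60 = 36.86 rad/s.
a_c = ω²r = 94.6g ⇒ r = 94.6 × 9.81 / (36.86)² = 928.0/1359 = 0.6830 m.

0.683 m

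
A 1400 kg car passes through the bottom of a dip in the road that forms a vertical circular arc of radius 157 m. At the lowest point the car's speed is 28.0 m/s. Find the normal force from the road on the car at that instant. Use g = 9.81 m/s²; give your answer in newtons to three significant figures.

20700 N

At the lowest point, N points up (toward the centre) and the weight mg points down (away from the centre), so the net inward force is N − mg = mv²/r.
N = m(v²/r + g) = 1400 × ((28.0)²/157 + 9.81) = 1400 × (4.994 + 9.81) = 1400 × 14.80 = 20730 N.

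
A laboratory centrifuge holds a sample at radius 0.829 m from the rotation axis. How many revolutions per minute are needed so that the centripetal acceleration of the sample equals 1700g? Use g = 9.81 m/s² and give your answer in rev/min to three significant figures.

Require ω²r = 1700g, so ω = √(1700 × 9.81/0.829) = 141.8 rad/s.
In rev/min: ω × 60/(2π) = 141.8 × 60/(2π) = 1354 rev/min.

1350 rev/min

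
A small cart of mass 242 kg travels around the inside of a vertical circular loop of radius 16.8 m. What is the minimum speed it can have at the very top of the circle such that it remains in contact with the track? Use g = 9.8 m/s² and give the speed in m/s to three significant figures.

12.8 m/s

At the highest point the centre is directly below, so both the weight and N act inward: N + mg = mv²/r.
At minimum speed N → 0, so mg = mv_min²/r ⇒ v_min = √(g r) = √(9.8 × 16.8) = 12.83 m/s.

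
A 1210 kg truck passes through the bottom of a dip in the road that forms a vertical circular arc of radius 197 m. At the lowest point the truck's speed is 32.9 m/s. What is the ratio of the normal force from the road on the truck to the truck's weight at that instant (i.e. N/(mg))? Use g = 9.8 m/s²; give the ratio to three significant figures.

1.56

At the bottom, N − mg = mv²/r, so N = m(v²/r + g) and N/(mg) = v²/(rg) + 1 = (32.9)²/(197 × 9.8) + 1 = 0.5607 + 1 = 1.561.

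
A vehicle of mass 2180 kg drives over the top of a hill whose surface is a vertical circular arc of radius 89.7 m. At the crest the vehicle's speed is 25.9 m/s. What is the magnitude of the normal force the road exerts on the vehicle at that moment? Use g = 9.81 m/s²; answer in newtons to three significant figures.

At the crest the centripetal acceleration points downward (toward the centre of the arc), so mg − N = mv²/r.
N = m(g − v²/r) = 2180 × (9.81 − (25.9)²/89.7) = 2180 × (9.81 − 7.478) = 2180 × 2.332 = 5083 N.

5080 N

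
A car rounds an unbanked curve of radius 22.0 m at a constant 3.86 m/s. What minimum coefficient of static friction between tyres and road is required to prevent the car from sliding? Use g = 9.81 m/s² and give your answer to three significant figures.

Friction provides the centripetal force: μ_s m g = m v²/r, so μ_s = v²/(g r) = (3.860)²/(9.81 × 22.0) = 14.90/215.8 = 0.06904.

0.0690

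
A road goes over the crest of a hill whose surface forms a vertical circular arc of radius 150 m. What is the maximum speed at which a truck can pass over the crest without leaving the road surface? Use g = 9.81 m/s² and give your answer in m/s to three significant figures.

38.4 m/s

At the crest the centre of the circle is below the truck, so the net downward (centripetal) force is mg − N = mv²/r.
The truck leaves the road when N → 0, giving v_max = √(g r) = √(9.81 × 150) = 38.36 m/s.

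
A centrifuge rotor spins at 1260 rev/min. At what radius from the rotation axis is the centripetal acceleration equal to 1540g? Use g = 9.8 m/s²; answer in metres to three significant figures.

ω = 1260 rev/min × 2π/60 = 131.9 rad/s.
a_c = ω²r = 1540g ⇒ r = 1540 × 9.8 / (131.9)² = 15090/17410 = 0.8669 m.

0.867 m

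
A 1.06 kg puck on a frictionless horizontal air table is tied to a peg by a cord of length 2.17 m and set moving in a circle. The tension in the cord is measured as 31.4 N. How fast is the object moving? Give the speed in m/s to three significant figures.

T = m v²/r ⇒ v = √(T r / m) = √(31.4 × 2.17 / 1.06) = √64.28 = 8.018 m/s.

8.02 m/s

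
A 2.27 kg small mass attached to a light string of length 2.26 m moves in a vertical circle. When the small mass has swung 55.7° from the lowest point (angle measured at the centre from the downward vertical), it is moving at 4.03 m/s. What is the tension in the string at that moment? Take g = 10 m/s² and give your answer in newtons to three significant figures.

Take the radial direction toward the centre of the circle as positive. The component of the weight along the string toward the centre is −mg cos φ (φ measured from the bottom), so Newton's second law along the string gives T − mg cos φ = m v²/r.
cos 55.7° = 0.5635, so T = m(v²/r + g cos φ) = 2.27 × ((4.03)²/2.26 + 10.0 × 0.5635) = 2.27 × (7.186 + (5.635)) = 2.27 × 12.82 = 29.10 N.

29.1 N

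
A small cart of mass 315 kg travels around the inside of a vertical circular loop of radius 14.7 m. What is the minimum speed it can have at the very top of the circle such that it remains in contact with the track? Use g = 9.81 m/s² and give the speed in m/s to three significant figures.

12.0 m/s

At the top, both weight mg and N point toward the centre: N + mg = mv²/r.
At minimum speed N → 0, so mg = mv_min²/r ⇒ v_min = √(g r) = √(9.81 × 14.7) = 12.01 m/s.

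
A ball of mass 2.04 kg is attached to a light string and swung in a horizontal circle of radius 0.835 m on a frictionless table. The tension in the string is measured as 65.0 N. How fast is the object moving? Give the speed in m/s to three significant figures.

T = m v²/r ⇒ v = √(T r / m) = √(65.0 × 0.835 / 2.04) = √26.61 = 5.158 m/s.

5.16 m/s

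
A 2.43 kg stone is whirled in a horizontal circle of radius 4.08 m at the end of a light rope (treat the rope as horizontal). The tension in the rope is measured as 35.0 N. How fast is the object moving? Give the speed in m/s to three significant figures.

T = m v²/r ⇒ v = √(T r / m) = √(35.0 × 4.08 / 2.43) = √58.77 = 7.666 m/s.

7.67 m/s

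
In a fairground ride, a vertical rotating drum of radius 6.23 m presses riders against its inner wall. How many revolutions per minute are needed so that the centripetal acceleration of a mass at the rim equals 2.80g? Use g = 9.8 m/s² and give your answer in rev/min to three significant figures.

Require ω²r = 2.80g, so ω = √(2.80 × 9.8/6.23) = 2.099 rad/s.
In rev/min: ω × 60/(2π) = 2.099 × 60/(2π) = 20.04 rev/min.

20.0 rev/min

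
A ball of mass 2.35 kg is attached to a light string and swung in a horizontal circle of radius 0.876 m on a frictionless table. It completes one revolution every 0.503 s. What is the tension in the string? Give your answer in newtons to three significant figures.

v = 2πr/T = 2π × 0.876/0.503 = 10.94 m/s.
The tension is the only horizontal force, so it supplies the full centripetal force: T = m v²/r = 2.35 × (10.94)²/0.876 = 2.35 × 119.7/0.876 = 321.2 N.

321 N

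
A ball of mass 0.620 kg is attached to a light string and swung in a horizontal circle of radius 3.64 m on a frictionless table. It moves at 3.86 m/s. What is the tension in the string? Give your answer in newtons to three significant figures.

The tension is the only horizontal force, so it supplies the full centripetal force: T = m v²/r = 0.620 × (3.860)²/3.64 = 0.620 × 14.90/3.64 = 2.538 N.

2.54 N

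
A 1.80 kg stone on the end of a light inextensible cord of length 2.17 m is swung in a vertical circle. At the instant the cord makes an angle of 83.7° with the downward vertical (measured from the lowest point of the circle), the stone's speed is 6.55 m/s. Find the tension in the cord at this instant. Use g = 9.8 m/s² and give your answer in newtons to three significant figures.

Take the radial direction toward the centre of the circle as positive. The component of the weight along the string toward the centre is −mg cos φ (φ measured from the bottom), so Newton's second law along the string gives T − mg cos φ = m v²/r.
cos 83.7° = 0.1097, so T = m(v²/r + g cos φ) = 1.80 × ((6.55)²/2.17 + 9.8 × 0.1097) = 1.80 × (19.77 + (1.075)) = 1.80 × 20.85 = 37.52 N.

37.5 N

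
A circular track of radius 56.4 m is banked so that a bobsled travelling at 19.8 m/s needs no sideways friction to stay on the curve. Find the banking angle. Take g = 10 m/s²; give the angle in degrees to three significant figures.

With no friction, the horizontal component of the normal force provides the centripetal force: N sinθ = mv²/r, while N cosθ = mg vertically.
Dividing: tanθ = v²/(r g) = (19.8)²/(56.4 × 10.0) = 392.0/564.0 = 0.6951.
θ = arctan(0.6951) = 34.80°.

34.8°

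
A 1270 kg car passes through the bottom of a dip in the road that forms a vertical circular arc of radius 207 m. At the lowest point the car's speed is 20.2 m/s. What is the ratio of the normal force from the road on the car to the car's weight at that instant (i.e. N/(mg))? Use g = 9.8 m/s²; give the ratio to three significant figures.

At the bottom, N − mg = mv²/r, so N = m(v²/r + g) and N/(mg) = v²/(rg) + 1 = (20.2)²/(207 × 9.8) + 1 = 0.2011 + 1 = 1.201.

1.20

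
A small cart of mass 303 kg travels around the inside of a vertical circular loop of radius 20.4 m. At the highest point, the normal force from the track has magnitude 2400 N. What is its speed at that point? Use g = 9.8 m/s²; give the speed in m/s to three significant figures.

At the top, N + mg = mv²/r, so v = √(r(N/m + g)) = √(20.4 × (2400/303 + 9.8)) = √(20.4 × 17.72) = √361.5 = 19.01 m/s.

19.0 m/s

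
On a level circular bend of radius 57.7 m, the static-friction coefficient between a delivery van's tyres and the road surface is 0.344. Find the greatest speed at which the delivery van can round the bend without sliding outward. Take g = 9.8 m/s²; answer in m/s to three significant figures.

13.9 m/s

Friction provides the centripetal force on a flat curve. At maximum speed it is at its limiting value: μ_s m g = m v²/r.
Mass cancels: v_max = √(μ_s g r) = √(0.344 × 9.8 × 57.7) = √194.5 = 13.95 m/s.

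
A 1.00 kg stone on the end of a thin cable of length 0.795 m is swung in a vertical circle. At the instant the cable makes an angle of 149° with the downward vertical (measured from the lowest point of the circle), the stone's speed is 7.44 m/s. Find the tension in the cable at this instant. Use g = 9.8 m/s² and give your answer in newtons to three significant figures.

Take the radial direction toward the centre of the circle as positive. The component of the weight along the string toward the centre is −mg cos φ (φ measured from the bottom), so Newton's second law along the string gives T − mg cos φ = m v²/r.
cos 149° = -0.8572, so T = m(v²/r + g cos φ) = 1.00 × ((7.44)²/0.795 + 9.8 × -0.8572) = 1.00 × (69.63 + (-8.400)) = 1.00 × 61.23 = 61.23 N.

61.2 N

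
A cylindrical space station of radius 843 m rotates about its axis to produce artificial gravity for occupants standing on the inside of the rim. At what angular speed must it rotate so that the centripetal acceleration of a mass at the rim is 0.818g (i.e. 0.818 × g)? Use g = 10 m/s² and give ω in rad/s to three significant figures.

Centripetal acceleration a_c = ω²r. Setting ω²r = 0.818g:
ω = √(0.818g / r) = √(0.818 × 10.0 / 843) = √0.009703 = 0.09851 rad/s.

0.0985 rad/s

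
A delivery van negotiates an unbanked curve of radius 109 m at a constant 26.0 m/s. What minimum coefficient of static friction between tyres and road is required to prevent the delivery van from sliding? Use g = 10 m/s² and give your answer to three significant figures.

Friction provides the centripetal force: μ_s m g = m v²/r, so μ_s = v²/(g r) = (26.00)²/(10.0 × 109) = 676.0/1090 = 0.6202.

0.620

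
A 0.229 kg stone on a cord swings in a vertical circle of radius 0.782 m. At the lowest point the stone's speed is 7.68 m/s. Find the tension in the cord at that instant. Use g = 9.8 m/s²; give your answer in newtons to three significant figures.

At the lowest point, T points up (toward the centre) and the weight mg points down (away from the centre), so the net inward force is T − mg = mv²/r.
T = m(v²/r + g) = 0.229 × ((7.68)²/0.782 + 9.8) = 0.229 × (75.43 + 9.8) = 0.229 × 85.23 = 19.52 N.

19.5 N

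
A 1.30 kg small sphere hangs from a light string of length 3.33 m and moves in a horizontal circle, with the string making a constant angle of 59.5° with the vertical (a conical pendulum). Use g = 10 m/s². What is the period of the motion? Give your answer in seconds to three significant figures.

r = L sinθ = 2.869 m. From T sinθ = mω²r and T cosθ = mg: tanθ = ω²r/g, so ω² = g tanθ / r = g/(L cosθ).
ω = √(g/(L cosθ)) = √(10.0/(3.33 × 0.5075)) = √5.917 = 2.432 rad/s.
Period = 2π/ω = 2.583 s.

2.58 s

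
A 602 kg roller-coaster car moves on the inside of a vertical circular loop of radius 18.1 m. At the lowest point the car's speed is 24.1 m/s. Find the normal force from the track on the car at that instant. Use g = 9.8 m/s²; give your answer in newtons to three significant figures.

25200 N

At the lowest point, N points up (toward the centre) and the weight mg points down (away from the centre), so the net inward force is N − mg = mv²/r.
N = m(v²/r + g) = 602 × ((24.1)²/18.1 + 9.8) = 602 × (32.09 + 9.8) = 602 × 41.89 = 25220 N.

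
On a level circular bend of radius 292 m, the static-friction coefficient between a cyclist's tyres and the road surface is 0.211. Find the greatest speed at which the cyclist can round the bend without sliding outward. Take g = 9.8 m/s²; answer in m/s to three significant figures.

24.6 m/s

The only inward force on a level bend is static friction, so at the limit f_s = μ_s N = μ_s m g = m v²/r.
Mass cancels: v_max = √(μ_s g r) = √(0.211 × 9.8 × 292) = √603.8 = 24.57 m/s.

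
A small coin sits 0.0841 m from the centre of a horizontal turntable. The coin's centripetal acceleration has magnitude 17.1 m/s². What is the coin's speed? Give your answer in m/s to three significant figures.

a_c = v²/r ⇒ v = √(a_c · r) = √(17.1 × 0.0841) = √1.438 = 1.199 m/s.

1.20 m/s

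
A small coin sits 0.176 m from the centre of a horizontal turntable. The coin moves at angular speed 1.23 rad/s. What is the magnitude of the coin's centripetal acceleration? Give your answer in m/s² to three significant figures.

v = ωr = 1.23 × 0.176 = 0.2165 m/s.
a_c = v²/r = (0.2165)²/0.176 = 0.04686/0.176 = 0.2663 m/s².

0.266 m/s²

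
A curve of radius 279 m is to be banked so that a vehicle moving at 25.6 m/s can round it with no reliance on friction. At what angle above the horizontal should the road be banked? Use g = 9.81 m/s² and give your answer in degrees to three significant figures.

With no friction, the horizontal component of the normal force provides the centripetal force: N sinθ = mv²/r, while N cosθ = mg vertically.
Dividing: tanθ = v²/(r g) = (25.6)²/(279 × 9.81) = 655.4/2737 = 0.2394.
θ = arctan(0.2394) = 13.47°.

13.5°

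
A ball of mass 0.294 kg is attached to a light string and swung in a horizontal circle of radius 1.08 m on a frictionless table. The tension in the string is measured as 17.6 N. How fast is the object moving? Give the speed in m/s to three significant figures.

T = m v²/r ⇒ v = √(T r / m) = √(17.6 × 1.08 / 0.294) = √64.65 = 8.041 m/s.

8.04 m/s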